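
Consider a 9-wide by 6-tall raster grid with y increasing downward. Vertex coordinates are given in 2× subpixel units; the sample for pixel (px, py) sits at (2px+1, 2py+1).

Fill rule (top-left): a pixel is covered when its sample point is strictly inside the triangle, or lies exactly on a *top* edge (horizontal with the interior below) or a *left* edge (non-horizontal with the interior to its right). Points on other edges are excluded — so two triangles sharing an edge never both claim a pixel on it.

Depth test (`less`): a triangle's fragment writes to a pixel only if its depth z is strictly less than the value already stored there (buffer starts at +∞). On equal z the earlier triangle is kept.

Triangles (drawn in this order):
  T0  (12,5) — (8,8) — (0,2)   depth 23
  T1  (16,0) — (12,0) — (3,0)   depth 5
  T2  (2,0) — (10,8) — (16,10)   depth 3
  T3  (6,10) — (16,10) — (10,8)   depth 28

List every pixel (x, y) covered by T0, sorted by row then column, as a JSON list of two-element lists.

T0:
  2·area = 48
  edge (12, 5)→(8, 8): d=(-4,3) right/bottom  bias=-1
  edge (8, 8)→(0, 2): d=(-8,-6) top-left  bias=+0
  edge (0, 2)→(12, 5): d=(12,3) right/bottom  bias=-1
    (1,1)@(3, 3): e=[35,10,3] → #
    (2,1)@(5, 3): e=[29,22,-3] → ·
    (1,2)@(3, 5): e=[27,-6,27] → ·
    (2,2)@(5, 5): e=[21,6,21] → #
    (3,2)@(7, 5): e=[15,18,15] → #
    (4,2)@(9, 5): e=[9,30,9] → #
    (5,2)@(11, 5): e=[3,42,3] → #
    (6,2)@(13, 5): e=[-3,54,-3] → ·
    (2,3)@(5, 7): e=[13,-10,45] → ·
    (3,3)@(7, 7): e=[7,2,39] → #
    (5,3)@(11, 7): e=[-5,26,27] → ·
    (3,4)@(7, 9): e=[-1,-14,63] → ·
  covered (7 px):
    · · · · · · · · ·
    · # · · · · · · ·
    · · # # # # · · ·
    · · · # # · · · ·
    · · · · · · · · ·
    · · · · · · · · ·
T1:
  degenerate (2·area = 0) — covers nothing
T2:
  2·area = 32  (B↔C swapped to make it positive)
  edge (2, 0)→(16, 10): d=(14,10) right/bottom  bias=-1
  edge (16, 10)→(10, 8): d=(-6,-2) top-left  bias=+0
  edge (10, 8)→(2, 0): d=(-8,-8) top-left  bias=+0
    (1,0)@(3, 1): e=[4,28,0] → #  [on edge]
    (2,0)@(5, 1): e=[-16,32,16] → ·
    (1,1)@(3, 3): e=[32,16,-16] → ·
    (2,1)@(5, 3): e=[12,20,0] → #  [on edge]
    (3,1)@(7, 3): e=[-8,24,16] → ·
    (0,2)@(1, 5): e=[80,0,-48] → ·  [on edge]
    (2,2)@(5, 5): e=[40,8,-16] → ·
    (3,2)@(7, 5): e=[20,12,0] → #  [on edge]
    (4,2)@(9, 5): e=[0,16,16] → ·  [on edge]
    (3,3)@(7, 7): e=[48,0,-16] → ·  [on edge]
    (4,3)@(9, 7): e=[28,4,0] → #  [on edge]
    (5,3)@(11, 7): e=[8,8,16] → #
    (5,4)@(11, 9): e=[36,-4,0] → ·  [on edge]
    (6,4)@(13, 9): e=[16,0,16] → #  [on edge]
    (6,5)@(13, 11): e=[44,-12,0] → ·  [on edge]
  covered (6 px):
    · # · · · · · · ·
    · · # · · · · · ·
    · · · # · · · · ·
    · · · · # # · · ·
    · · · · · · # · ·
    · · · · · · · · ·
T3:
  2·area = 20  (B↔C swapped to make it positive)
  edge (6, 10)→(10, 8): d=(4,-2) top-left  bias=+0
  edge (10, 8)→(16, 10): d=(6,2) right/bottom  bias=-1
  edge (16, 10)→(6, 10): d=(-10,0) right/bottom  bias=-1
    (0,2)@(1, 5): e=[-30,0,50] → ·  [on edge]
    (3,3)@(7, 7): e=[-10,0,30] → ·  [on edge]
    (4,4)@(9, 9): e=[2,8,10] → #
    (5,4)@(11, 9): e=[6,4,10] → #
    (6,4)@(13, 9): e=[10,0,10] → ·  [on edge]
    (4,5)@(9, 11): e=[10,20,-10] → ·
    (5,5)@(11, 11): e=[14,16,-10] → ·
  covered (2 px):
    · · · · · · · · ·
    · · · · · · · · ·
    · · · · · · · · ·
    · · · · · · · · ·
    · · · · # # · · ·
    · · · · · · · · ·

Final: [[1,1],[2,2],[3,2],[4,2],[5,2],[3,3],[4,3]]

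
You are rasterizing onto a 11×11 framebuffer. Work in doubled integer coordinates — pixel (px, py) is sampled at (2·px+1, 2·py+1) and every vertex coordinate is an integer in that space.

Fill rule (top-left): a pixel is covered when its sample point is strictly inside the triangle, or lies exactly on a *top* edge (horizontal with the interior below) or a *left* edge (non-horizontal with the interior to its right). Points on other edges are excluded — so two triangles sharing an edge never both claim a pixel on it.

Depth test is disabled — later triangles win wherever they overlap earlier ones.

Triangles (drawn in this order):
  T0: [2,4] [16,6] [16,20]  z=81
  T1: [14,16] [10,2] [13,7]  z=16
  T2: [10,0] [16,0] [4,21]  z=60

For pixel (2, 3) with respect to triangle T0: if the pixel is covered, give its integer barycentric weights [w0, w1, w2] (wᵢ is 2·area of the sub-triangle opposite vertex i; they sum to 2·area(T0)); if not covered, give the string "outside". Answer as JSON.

T0:
  2·area = 196
  edge (2, 4)→(16, 6): d=(14,2) right/bottom  bias=-1
  edge (16, 6)→(16, 20): d=(0,14) right/bottom  bias=-1
  edge (16, 20)→(2, 4): d=(-14,-16) top-left  bias=+0
    (1,2)@(3, 5): e=[12,182,2] → #
    (2,2)@(5, 5): e=[8,154,34] → #
    (3,2)@(7, 5): e=[4,126,66] → #
    (4,2)@(9, 5): e=[0,98,98] → ·  [on edge]
    (1,3)@(3, 7): e=[40,182,-26] → ·
    (2,3)@(5, 7): e=[36,154,6] → #
    (4,3)@(9, 7): e=[28,98,70] → #
    (5,3)@(11, 7): e=[24,70,102] → #
    (6,3)@(13, 7): e=[20,42,134] → #
    (7,3)@(15, 7): e=[16,14,166] → #
    (8,3)@(17, 7): e=[12,-14,198] → ·
    (2,4)@(5, 9): e=[64,154,-22] → ·
  covered (24 px):
    · · · · · · · · · · ·
    · · · · · · · · · · ·
    · # # # · · · · · · ·
    · · # # # # # # · · ·
    · · · # # # # # · · ·
    · · · · # # # # · · ·
    · · · · · # # # · · ·
    · · · · · · # # · · ·
    · · · · · · · # · · ·
    · · · · · · · · · · ·
    · · · · · · · · · · ·
T1:
  2·area = 22
  edge (14, 16)→(10, 2): d=(-4,-14) top-left  bias=+0
  edge (10, 2)→(13, 7): d=(3,5) right/bottom  bias=-1
  edge (13, 7)→(14, 16): d=(1,9) right/bottom  bias=-1
    (5,2)@(11, 5): e=[2,4,16] → #
    (6,2)@(13, 5): e=[30,-6,-2] → ·
    (5,3)@(11, 7): e=[-6,10,18] → ·
    (6,3)@(13, 7): e=[22,0,0] → ·  [on edge]
    (6,4)@(13, 9): e=[14,6,2] → #
    (7,4)@(15, 9): e=[42,-4,-16] → ·
    (6,5)@(13, 11): e=[6,12,4] → #
    (7,5)@(15, 11): e=[34,2,-14] → ·
    (6,6)@(13, 13): e=[-2,18,6] → ·
    (9,8)@(19, 17): e=[66,0,-44] → ·  [on edge]
  covered (3 px):
    · · · · · · · · · · ·
    · · · · · · · · · · ·
    · · · · · # · · · · ·
    · · · · · · · · · · ·
    · · · · · · # · · · ·
    · · · · · · # · · · ·
    · · · · · · · · · · ·
    · · · · · · · · · · ·
    · · · · · · · · · · ·
    · · · · · · · · · · ·
    · · · · · · · · · · ·
T2:
  2·area = 126
  edge (10, 0)→(16, 0): d=(6,0) top-left  bias=+0
  edge (16, 0)→(4, 21): d=(-12,21) right/bottom  bias=-1
  edge (4, 21)→(10, 0): d=(6,-21) top-left  bias=+0
    (5,0)@(11, 1): e=[6,93,27] → #
    (6,0)@(13, 1): e=[6,51,69] → #
    (7,0)@(15, 1): e=[6,9,111] → #
    (8,0)@(17, 1): e=[6,-33,153] → ·
    (5,1)@(11, 3): e=[18,69,39] → #
    (7,1)@(15, 3): e=[18,-15,123] → ·
    (4,2)@(9, 5): e=[30,87,9] → #
    (7,2)@(15, 5): e=[30,-39,135] → ·
    (4,3)@(9, 7): e=[42,63,21] → #
    (6,3)@(13, 7): e=[42,-21,105] → ·
    (4,4)@(9, 9): e=[54,39,33] → #
    (5,4)@(11, 9): e=[54,-3,75] → ·
  covered (16 px):
    · · · · · # # # · · ·
    · · · · · # # · · · ·
    · · · · # # # · · · ·
    · · · · # # · · · · ·
    · · · · # · · · · · ·
    · · · # # · · · · · ·
    · · · # · · · · · · ·
    · · · # · · · · · · ·
    · · · · · · · · · · ·
    · · # · · · · · · · ·
    · · · · · · · · · · ·

Result: [154,6,36]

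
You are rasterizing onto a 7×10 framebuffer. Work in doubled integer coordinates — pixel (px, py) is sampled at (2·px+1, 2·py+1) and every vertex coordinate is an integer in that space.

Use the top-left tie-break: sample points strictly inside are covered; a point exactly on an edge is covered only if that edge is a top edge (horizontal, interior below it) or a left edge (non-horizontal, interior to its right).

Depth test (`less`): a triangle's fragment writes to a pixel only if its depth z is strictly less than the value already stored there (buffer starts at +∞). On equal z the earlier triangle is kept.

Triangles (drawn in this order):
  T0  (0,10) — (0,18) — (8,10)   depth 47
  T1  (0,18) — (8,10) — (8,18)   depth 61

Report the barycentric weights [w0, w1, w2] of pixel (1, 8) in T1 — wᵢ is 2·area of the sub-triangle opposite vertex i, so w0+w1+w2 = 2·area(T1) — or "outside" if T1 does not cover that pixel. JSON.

T0:
  2·area = 64  (B↔C swapped to make it positive)
  edge (0, 10)→(8, 10): d=(8,0) top-left  bias=+0
  edge (8, 10)→(0, 18): d=(-8,8) right/bottom  bias=-1
  edge (0, 18)→(0, 10): d=(0,-8) top-left  bias=+0
    (6,2)@(13, 5): e=[-40,0,104] → ·  [on edge]
    (5,3)@(11, 7): e=[-24,0,88] → ·  [on edge]
    (4,4)@(9, 9): e=[-8,0,72] → ·  [on edge]
    (0,5)@(1, 11): e=[8,48,8] → █
    (1,5)@(3, 11): e=[8,32,24] → █
    (2,5)@(5, 11): e=[8,16,40] → █
    (3,5)@(7, 11): e=[8,0,56] → ·  [on edge]
    (0,6)@(1, 13): e=[24,32,8] → █
    (2,6)@(5, 13): e=[24,0,40] → ·  [on edge]
    (0,7)@(1, 15): e=[40,16,8] → █
    (1,7)@(3, 15): e=[40,0,24] → ·  [on edge]
    (0,8)@(1, 17): e=[56,0,8] → ·  [on edge]
  covered (6 px):
    · · · · · · ·
    · · · · · · ·
    · · · · · · ·
    · · · · · · ·
    · · · · · · ·
    █ █ █ · · · ·
    █ █ · · · · ·
    █ · · · · · ·
    · · · · · · ·
    · · · · · · ·
T1:
  2·area = 64
  edge (0, 18)→(8, 10): d=(8,-8) top-left  bias=+0
  edge (8, 10)→(8, 18): d=(0,8) right/bottom  bias=-1
  edge (8, 18)→(0, 18): d=(-8,0) right/bottom  bias=-1
    (6,2)@(13, 5): e=[0,-40,104] → ·  [on edge]
    (5,3)@(11, 7): e=[0,-24,88] → ·  [on edge]
    (4,4)@(9, 9): e=[0,-8,72] → ·  [on edge]
    (3,5)@(7, 11): e=[0,8,56] → █  [on edge]
    (4,5)@(9, 11): e=[16,-8,56] → ·
    (2,6)@(5, 13): e=[0,24,40] → █  [on edge]
    (4,6)@(9, 13): e=[32,-8,40] → ·
    (1,7)@(3, 15): e=[0,40,24] → █  [on edge]
    (4,7)@(9, 15): e=[48,-8,24] → ·
    (0,8)@(1, 17): e=[0,56,8] → █  [on edge]
    (4,8)@(9, 17): e=[64,-8,8] → ·
    (0,9)@(1, 19): e=[16,56,-8] → ·
  covered (10 px):
    · · · · · · ·
    · · · · · · ·
    · · · · · · ·
    · · · · · · ·
    · · · · · · ·
    · · · █ · · ·
    · · █ █ · · ·
    · █ █ █ · · ·
    █ █ █ █ · · ·
    · · · · · · ·

Answer: [40,8,16]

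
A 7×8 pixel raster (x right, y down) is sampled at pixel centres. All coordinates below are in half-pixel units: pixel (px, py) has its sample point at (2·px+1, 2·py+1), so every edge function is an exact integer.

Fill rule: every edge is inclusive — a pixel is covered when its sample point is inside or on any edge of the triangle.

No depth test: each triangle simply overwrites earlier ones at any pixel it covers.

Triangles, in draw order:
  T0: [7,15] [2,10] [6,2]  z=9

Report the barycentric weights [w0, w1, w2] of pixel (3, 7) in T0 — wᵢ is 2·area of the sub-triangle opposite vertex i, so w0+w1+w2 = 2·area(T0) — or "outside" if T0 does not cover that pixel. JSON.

T0:
  2·area = 60
  edge (7, 15)→(2, 10): d=(-5,-5) inclusive
  edge (2, 10)→(6, 2): d=(4,-8) inclusive
  edge (6, 2)→(7, 15): d=(1,13) inclusive
    (2,2)@(5, 5): e=[40,4,16] → #
    (3,2)@(7, 5): e=[50,20,-10] → ·
    (2,3)@(5, 7): e=[30,12,18] → #
    (3,3)@(7, 7): e=[40,28,-8] → ·
    (0,4)@(1, 9): e=[0,-12,72] → ·  [on edge]
    (1,4)@(3, 9): e=[10,4,46] → #
    (3,4)@(7, 9): e=[30,36,-6] → ·
    (1,5)@(3, 11): e=[0,12,48] → #  [on edge]
    (3,5)@(7, 11): e=[20,44,-4] → ·
    (1,6)@(3, 13): e=[-10,20,50] → ·
    (2,6)@(5, 13): e=[0,36,24] → #  [on edge]
    (3,6)@(7, 13): e=[10,52,-2] → ·
    (3,7)@(7, 15): e=[0,60,0] → #  [on edge]
  covered (8 px):
    · · · · · · ·
    · · · · · · ·
    · · # · · · ·
    · · # · · · ·
    · # # · · · ·
    · # # · · · ·
    · · # · · · ·
    · · · # · · ·

Answer: [60,0,0]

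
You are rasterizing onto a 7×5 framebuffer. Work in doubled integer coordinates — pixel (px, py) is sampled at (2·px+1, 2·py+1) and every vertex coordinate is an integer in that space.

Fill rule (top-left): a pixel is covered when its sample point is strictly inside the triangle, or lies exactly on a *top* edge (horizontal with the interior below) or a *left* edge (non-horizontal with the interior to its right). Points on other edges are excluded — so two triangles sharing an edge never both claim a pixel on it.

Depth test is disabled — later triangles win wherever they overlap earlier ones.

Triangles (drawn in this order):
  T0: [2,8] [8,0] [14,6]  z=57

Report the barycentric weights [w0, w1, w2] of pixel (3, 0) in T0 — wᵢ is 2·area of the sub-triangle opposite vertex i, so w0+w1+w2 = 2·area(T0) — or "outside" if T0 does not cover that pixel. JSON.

T0:
  2·area = 84
  edge (2, 8)→(8, 0): d=(6,-8) top-left  bias=+0
  edge (8, 0)→(14, 6): d=(6,6) right/bottom  bias=-1
  edge (14, 6)→(2, 8): d=(-12,2) right/bottom  bias=-1
    (4,0)@(9, 1): e=[14,0,70] → .  [on edge]
    (3,1)@(7, 3): e=[10,24,50] → X
    (4,1)@(9, 3): e=[26,12,46] → X
    (5,1)@(11, 3): e=[42,0,42] → .  [on edge]
    (2,2)@(5, 5): e=[6,48,30] → X
    (5,2)@(11, 5): e=[54,12,18] → X
    (6,2)@(13, 5): e=[70,0,14] → .  [on edge]
    (1,3)@(3, 7): e=[2,72,10] → X
    (4,3)@(9, 7): e=[50,36,-2] → .
    (5,3)@(11, 7): e=[66,24,-6] → .
    (1,4)@(3, 9): e=[14,84,-14] → .
    (2,4)@(5, 9): e=[30,72,-18] → .
  covered (9 px):
    . . . . . . .
    . . . X X . .
    . . X X X X .
    . X X X . . .
    . . . . . . .

Answer: "outside"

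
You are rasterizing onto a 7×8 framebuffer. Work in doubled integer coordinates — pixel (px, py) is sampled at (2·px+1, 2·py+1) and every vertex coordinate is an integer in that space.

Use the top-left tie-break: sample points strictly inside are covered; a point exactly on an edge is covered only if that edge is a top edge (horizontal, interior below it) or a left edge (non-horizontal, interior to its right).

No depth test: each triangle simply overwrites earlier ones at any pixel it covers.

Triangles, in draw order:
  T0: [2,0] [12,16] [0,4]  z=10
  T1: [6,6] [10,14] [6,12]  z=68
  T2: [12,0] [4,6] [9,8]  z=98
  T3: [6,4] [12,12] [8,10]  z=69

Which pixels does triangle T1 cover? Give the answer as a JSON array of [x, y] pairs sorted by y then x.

T0:
  2·area = 72
  edge (2, 0)→(12, 16): d=(10,16) right/bottom  bias=-1
  edge (12, 16)→(0, 4): d=(-12,-12) top-left  bias=+0
  edge (0, 4)→(2, 0): d=(2,-4) top-left  bias=+0
    (0,1)@(1, 3): e=[46,24,2] → X
    (1,1)@(3, 3): e=[14,48,10] → X
    (2,1)@(5, 3): e=[-18,72,18] → .
    (0,2)@(1, 5): e=[66,0,6] → X  [on edge]
    (2,2)@(5, 5): e=[2,48,22] → X
    (3,2)@(7, 5): e=[-30,72,30] → .
    (0,3)@(1, 7): e=[86,-24,10] → .
    (1,3)@(3, 7): e=[54,0,18] → X  [on edge]
    (3,3)@(7, 7): e=[-10,48,34] → .
    (1,4)@(3, 9): e=[74,-24,22] → .
    (2,4)@(5, 9): e=[42,0,30] → X  [on edge]
    (3,4)@(7, 9): e=[10,24,38] → X
    (3,5)@(7, 11): e=[30,0,42] → X  [on edge]
    (4,6)@(9, 13): e=[18,0,54] → X  [on edge]
    (5,7)@(11, 15): e=[6,0,66] → X  [on edge]
  covered (12 px):
    . . . . . . .
    X X . . . . .
    X X X . . . .
    . X X . . . .
    . . X X . . .
    . . . X . . .
    . . . . X . .
    . . . . . X .
T1:
  2·area = 24
  edge (6, 6)→(10, 14): d=(4,8) right/bottom  bias=-1
  edge (10, 14)→(6, 12): d=(-4,-2) top-left  bias=+0
  edge (6, 12)→(6, 6): d=(0,-6) top-left  bias=+0
    (3,4)@(7, 9): e=[4,14,6] → X
    (4,4)@(9, 9): e=[-12,18,18] → .
    (3,5)@(7, 11): e=[12,6,6] → X
    (4,5)@(9, 11): e=[-4,10,18] → .
    (3,6)@(7, 13): e=[20,-2,6] → .
    (4,6)@(9, 13): e=[4,2,18] → X
    (5,6)@(11, 13): e=[-12,6,30] → .
    (4,7)@(9, 15): e=[12,-6,18] → .
  covered (3 px):
    . . . . . . .
    . . . . . . .
    . . . . . . .
    . . . . . . .
    . . . X . . .
    . . . X . . .
    . . . . X . .
    . . . . . . .
T2:
  2·area = 46  (B↔C swapped to make it positive)
  edge (12, 0)→(9, 8): d=(-3,8) right/bottom  bias=-1
  edge (9, 8)→(4, 6): d=(-5,-2) top-left  bias=+0
  edge (4, 6)→(12, 0): d=(8,-6) top-left  bias=+0
    (5,0)@(11, 1): e=[5,39,2] → X
    (6,0)@(13, 1): e=[-11,43,14] → .
    (4,1)@(9, 3): e=[15,25,6] → X
    (5,1)@(11, 3): e=[-1,29,18] → .
    (3,2)@(7, 5): e=[25,11,10] → X
    (5,2)@(11, 5): e=[-7,19,34] → .
    (3,3)@(7, 7): e=[19,1,26] → X
    (5,3)@(11, 7): e=[-13,9,50] → .
    (3,4)@(7, 9): e=[13,-9,42] → .
    (4,4)@(9, 9): e=[-3,-5,54] → .
  covered (6 px):
    . . . . . X .
    . . . . X . .
    . . . X X . .
    . . . X X . .
    . . . . . . .
    . . . . . . .
    . . . . . . .
    . . . . . . .
T3:
  2·area = 20
  edge (6, 4)→(12, 12): d=(6,8) right/bottom  bias=-1
  edge (12, 12)→(8, 10): d=(-4,-2) top-left  bias=+0
  edge (8, 10)→(6, 4): d=(-2,-6) top-left  bias=+0
    (2,0)@(5, 1): e=[-10,30,0] → .  [on edge]
    (3,3)@(7, 7): e=[10,10,0] → X  [on edge]
    (4,3)@(9, 7): e=[-6,14,12] → .
    (3,4)@(7, 9): e=[22,2,-4] → .
    (4,4)@(9, 9): e=[6,6,8] → X
    (5,4)@(11, 9): e=[-10,10,20] → .
    (4,5)@(9, 11): e=[18,-2,4] → .
    (5,5)@(11, 11): e=[2,2,16] → X
    (6,5)@(13, 11): e=[-14,6,28] → .
    (4,6)@(9, 13): e=[30,-10,0] → .  [on edge]
    (5,6)@(11, 13): e=[14,-6,12] → .
  covered (3 px):
    . . . . . . .
    . . . . . . .
    . . . . . . .
    . . . X . . .
    . . . . X . .
    . . . . . X .
    . . . . . . .
    . . . . . . .

Final: [[3,4],[3,5],[4,6]]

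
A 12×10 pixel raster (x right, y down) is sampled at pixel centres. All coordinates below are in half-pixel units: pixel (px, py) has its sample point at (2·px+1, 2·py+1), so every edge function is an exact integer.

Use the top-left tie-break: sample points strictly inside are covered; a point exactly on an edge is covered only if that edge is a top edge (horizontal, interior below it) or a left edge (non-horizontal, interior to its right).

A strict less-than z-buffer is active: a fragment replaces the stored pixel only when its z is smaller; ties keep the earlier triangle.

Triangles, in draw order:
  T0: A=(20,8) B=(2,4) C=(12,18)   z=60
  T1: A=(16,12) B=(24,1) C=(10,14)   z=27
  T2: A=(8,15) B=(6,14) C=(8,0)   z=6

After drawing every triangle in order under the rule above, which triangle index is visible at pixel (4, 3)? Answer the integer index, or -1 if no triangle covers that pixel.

T0:
  2·area = 212  (B↔C swapped to make it positive)
  edge (20, 8)→(12, 18): d=(-8,10) right/bottom  bias=-1
  edge (12, 18)→(2, 4): d=(-10,-14) top-left  bias=+0
  edge (2, 4)→(20, 8): d=(18,4) right/bottom  bias=-1
    (1,2)@(3, 5): e=[194,4,14] → X
    (2,2)@(5, 5): e=[174,32,6] → X
    (3,2)@(7, 5): e=[154,60,-2] → .
    (1,3)@(3, 7): e=[178,-16,50] → .
    (2,3)@(5, 7): e=[158,12,42] → X
    (3,3)@(7, 7): e=[138,40,34] → X
    (4,3)@(9, 7): e=[118,68,26] → X
    (5,3)@(11, 7): e=[98,96,18] → X
    (6,3)@(13, 7): e=[78,124,10] → X
    (7,3)@(15, 7): e=[58,152,2] → X
    (8,3)@(17, 7): e=[38,180,-6] → .
    (2,4)@(5, 9): e=[142,-8,78] → .
    (3,5)@(7, 11): e=[106,0,106] → X  [on edge]
  covered (27 px):
    . . . . . . . . . . . .
    . . . . . . . . . . . .
    . X X . . . . . . . . .
    . . X X X X X X . . . .
    . . . X X X X X X X . .
    . . . X X X X X X . . .
    . . . . X X X X . . . .
    . . . . . X X . . . . .
    . . . . . . . . . . . .
    . . . . . . . . . . . .
T1:
  2·area = 50  (B↔C swapped to make it positive)
  edge (16, 12)→(10, 14): d=(-6,2) right/bottom  bias=-1
  edge (10, 14)→(24, 1): d=(14,-13) top-left  bias=+0
  edge (24, 1)→(16, 12): d=(-8,11) right/bottom  bias=-1
    (10,2)@(21, 5): e=[32,17,1] → X
    (11,2)@(23, 5): e=[28,43,-21] → .
    (9,3)@(19, 7): e=[24,19,7] → X
    (10,3)@(21, 7): e=[20,45,-15] → .
    (8,4)@(17, 9): e=[16,21,13] → X
    (9,4)@(19, 9): e=[12,47,-9] → .
    (7,5)@(15, 11): e=[8,23,19] → X
    (8,5)@(17, 11): e=[4,49,-3] → .
    (9,5)@(19, 11): e=[0,75,-25] → .  [on edge]
    (6,6)@(13, 13): e=[0,25,25] → .  [on edge]
    (7,6)@(15, 13): e=[-4,51,3] → .
    (3,7)@(7, 15): e=[0,-25,75] → .  [on edge]
    (0,8)@(1, 17): e=[0,-75,125] → .  [on edge]
  covered (4 px):
    . . . . . . . . . . . .
    . . . . . . . . . . . .
    . . . . . . . . . . X .
    . . . . . . . . . X . .
    . . . . . . . . X . . .
    . . . . . . . X . . . .
    . . . . . . . . . . . .
    . . . . . . . . . . . .
    . . . . . . . . . . . .
    . . . . . . . . . . . .
T2:
  2·area = 30
  edge (8, 15)→(6, 14): d=(-2,-1) top-left  bias=+0
  edge (6, 14)→(8, 0): d=(2,-14) top-left  bias=+0
  edge (8, 0)→(8, 15): d=(0,15) right/bottom  bias=-1
    (3,3)@(7, 7): e=[15,0,15] → X  [on edge]
    (4,3)@(9, 7): e=[17,28,-15] → .
    (3,4)@(7, 9): e=[11,4,15] → X
    (4,4)@(9, 9): e=[13,32,-15] → .
    (3,5)@(7, 11): e=[7,8,15] → X
    (4,5)@(9, 11): e=[9,36,-15] → .
    (3,6)@(7, 13): e=[3,12,15] → X
    (4,6)@(9, 13): e=[5,40,-15] → .
    (3,7)@(7, 15): e=[-1,16,15] → .
  covered (4 px):
    . . . . . . . . . . . .
    . . . . . . . . . . . .
    . . . . . . . . . . . .
    . . . X . . . . . . . .
    . . . X . . . . . . . .
    . . . X . . . . . . . .
    . . . X . . . . . . . .
    . . . . . . . . . . . .
    . . . . . . . . . . . .
    . . . . . . . . . . . .

Z-buffer (winner per pixel, '.' = empty):
  . . . . . . . . . . . .
  . . . . . . . . . . . .
  . 0 0 . . . . . . . 1 .
  . . 0 2 0 0 0 0 . 1 . .
  . . . 2 0 0 0 0 1 0 . .
  . . . 2 0 0 0 1 0 . . .
  . . . 2 0 0 0 0 . . . .
  . . . . . 0 0 . . . . .
  . . . . . . . . . . . .
  . . . . . . . . . . . .

Final: 0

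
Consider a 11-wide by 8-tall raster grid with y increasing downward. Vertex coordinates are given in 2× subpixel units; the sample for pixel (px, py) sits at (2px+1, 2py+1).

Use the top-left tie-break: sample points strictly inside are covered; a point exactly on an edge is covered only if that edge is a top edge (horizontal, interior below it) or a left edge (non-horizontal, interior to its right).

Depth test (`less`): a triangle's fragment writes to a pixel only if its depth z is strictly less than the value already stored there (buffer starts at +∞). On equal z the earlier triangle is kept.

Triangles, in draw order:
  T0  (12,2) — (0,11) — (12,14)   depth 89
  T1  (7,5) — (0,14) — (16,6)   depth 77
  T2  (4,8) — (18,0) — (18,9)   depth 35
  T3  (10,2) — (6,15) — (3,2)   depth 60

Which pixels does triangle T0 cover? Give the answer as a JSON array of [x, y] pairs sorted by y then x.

T0:
  2·area = 144  (B↔C swapped to make it positive)
  edge (12, 2)→(12, 14): d=(0,12) right/bottom  bias=-1
  edge (12, 14)→(0, 11): d=(-12,-3) top-left  bias=+0
  edge (0, 11)→(12, 2): d=(12,-9) top-left  bias=+0
    (5,1)@(11, 3): e=[12,129,3] → X
    (6,1)@(13, 3): e=[-12,135,21] → .
    (4,2)@(9, 5): e=[36,99,9] → X
    (6,2)@(13, 5): e=[-12,111,45] → .
    (3,3)@(7, 7): e=[60,69,15] → X
    (6,3)@(13, 7): e=[-12,87,69] → .
    (1,4)@(3, 9): e=[108,33,3] → X
    (2,4)@(5, 9): e=[84,39,21] → X
    (6,4)@(13, 9): e=[-12,63,93] → .
    (0,5)@(1, 11): e=[132,3,9] → X
    (6,5)@(13, 11): e=[-12,39,117] → .
    (0,6)@(1, 13): e=[132,-21,33] → .
  covered (19 px):
    . . . . . . . . . . .
    . . . . . X . . . . .
    . . . . X X . . . . .
    . . . X X X . . . . .
    . X X X X X . . . . .
    X X X X X X . . . . .
    . . . . X X . . . . .
    . . . . . . . . . . .
T1:
  2·area = 88  (B↔C swapped to make it positive)
  edge (7, 5)→(16, 6): d=(9,1) right/bottom  bias=-1
  edge (16, 6)→(0, 14): d=(-16,8) right/bottom  bias=-1
  edge (0, 14)→(7, 5): d=(7,-9) top-left  bias=+0
    (3,2)@(7, 5): e=[0,88,0] → .  [on edge]
    (3,3)@(7, 7): e=[18,56,14] → X
    (4,3)@(9, 7): e=[16,40,32] → X
    (5,3)@(11, 7): e=[14,24,50] → X
    (6,3)@(13, 7): e=[12,8,68] → X
    (7,3)@(15, 7): e=[10,-8,86] → .
    (2,4)@(5, 9): e=[38,40,10] → X
    (5,4)@(11, 9): e=[32,-8,64] → .
    (6,4)@(13, 9): e=[30,-24,82] → .
    (1,5)@(3, 11): e=[58,24,6] → X
    (3,5)@(7, 11): e=[54,-8,42] → .
    (4,5)@(9, 11): e=[52,-24,60] → .
  covered (10 px):
    . . . . . . . . . . .
    . . . . . . . . . . .
    . . . . . . . . . . .
    . . . X X X X . . . .
    . . X X X . . . . . .
    . X X . . . . . . . .
    X . . . . . . . . . .
    . . . . . . . . . . .
T2:
  2·area = 126
  edge (4, 8)→(18, 0): d=(14,-8) top-left  bias=+0
  edge (18, 0)→(18, 9): d=(0,9) right/bottom  bias=-1
  edge (18, 9)→(4, 8): d=(-14,-1) top-left  bias=+0
    (8,0)@(17, 1): e=[6,9,111] → X
    (9,0)@(19, 1): e=[22,-9,113] → .
    (6,1)@(13, 3): e=[2,45,79] → X
    (7,1)@(15, 3): e=[18,27,81] → X
    (9,1)@(19, 3): e=[50,-9,85] → .
    (5,2)@(11, 5): e=[14,63,49] → X
    (9,2)@(19, 5): e=[78,-9,57] → .
    (3,3)@(7, 7): e=[10,99,17] → X
    (4,3)@(9, 7): e=[26,81,19] → X
    (9,3)@(19, 7): e=[106,-9,29] → .
    (3,4)@(7, 9): e=[38,99,-11] → .
    (4,4)@(9, 9): e=[54,81,-9] → .
  covered (14 px):
    . . . . . . . . X . .
    . . . . . . X X X . .
    . . . . . X X X X . .
    . . . X X X X X X . .
    . . . . . . . . . . .
    . . . . . . . . . . .
    . . . . . . . . . . .
    . . . . . . . . . . .
T3:
  2·area = 91
  edge (10, 2)→(6, 15): d=(-4,13) right/bottom  bias=-1
  edge (6, 15)→(3, 2): d=(-3,-13) top-left  bias=+0
  edge (3, 2)→(10, 2): d=(7,0) top-left  bias=+0
    (2,1)@(5, 3): e=[61,23,7] → X
    (3,1)@(7, 3): e=[35,49,7] → X
    (4,1)@(9, 3): e=[9,75,7] → X
    (5,1)@(11, 3): e=[-17,101,7] → .
    (2,2)@(5, 5): e=[53,17,21] → X
    (5,2)@(11, 5): e=[-25,95,21] → .
    (2,3)@(5, 7): e=[45,11,35] → X
    (4,3)@(9, 7): e=[-7,63,35] → .
    (2,4)@(5, 9): e=[37,5,49] → X
    (4,4)@(9, 9): e=[-15,57,49] → .
    (2,5)@(5, 11): e=[29,-1,63] → .
    (3,5)@(7, 11): e=[3,25,63] → X
  covered (11 px):
    . . . . . . . . . . .
    . . X X X . . . . . .
    . . X X X . . . . . .
    . . X X . . . . . . .
    . . X X . . . . . . .
    . . . X . . . . . . .
    . . . . . . . . . . .
    . . . . . . . . . . .

Answer: [[5,1],[4,2],[5,2],[3,3],[4,3],[5,3],[1,4],[2,4],[3,4],[4,4],[5,4],[0,5],[1,5],[2,5],[3,5],[4,5],[5,5],[4,6],[5,6]]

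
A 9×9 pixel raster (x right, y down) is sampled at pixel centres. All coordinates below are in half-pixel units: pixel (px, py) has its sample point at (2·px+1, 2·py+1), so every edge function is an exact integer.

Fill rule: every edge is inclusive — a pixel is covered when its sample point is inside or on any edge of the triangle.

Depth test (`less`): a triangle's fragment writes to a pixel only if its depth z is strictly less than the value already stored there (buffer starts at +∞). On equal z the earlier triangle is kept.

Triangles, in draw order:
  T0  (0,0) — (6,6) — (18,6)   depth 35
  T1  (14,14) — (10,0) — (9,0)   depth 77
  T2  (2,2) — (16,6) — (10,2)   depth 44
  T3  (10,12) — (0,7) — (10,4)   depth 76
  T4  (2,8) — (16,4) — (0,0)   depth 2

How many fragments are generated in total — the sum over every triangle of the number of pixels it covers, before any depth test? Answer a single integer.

T0:
  2·area = 72  (B↔C swapped to make it positive)
  edge (0, 0)→(18, 6): d=(18,6) inclusive
  edge (18, 6)→(6, 6): d=(-12,0) inclusive
  edge (6, 6)→(0, 0): d=(-6,-6) inclusive
    (0,0)@(1, 1): e=[12,60,0] → #  [on edge]
    (1,0)@(3, 1): e=[0,60,12] → #  [on edge]
    (2,0)@(5, 1): e=[-12,60,24] → ·
    (0,1)@(1, 3): e=[48,36,-12] → ·
    (1,1)@(3, 3): e=[36,36,0] → #  [on edge]
    (2,1)@(5, 3): e=[24,36,12] → #
    (3,1)@(7, 3): e=[12,36,24] → #
    (4,1)@(9, 3): e=[0,36,36] → #  [on edge]
    (5,1)@(11, 3): e=[-12,36,48] → ·
    (1,2)@(3, 5): e=[72,12,-12] → ·
    (2,2)@(5, 5): e=[60,12,0] → #  [on edge]
    (5,2)@(11, 5): e=[24,12,36] → #
    (7,2)@(15, 5): e=[0,12,60] → #  [on edge]
    (3,3)@(7, 7): e=[84,-12,0] → ·  [on edge]
    (4,4)@(9, 9): e=[108,-36,0] → ·  [on edge]
    (5,5)@(11, 11): e=[132,-60,0] → ·  [on edge]
    (6,6)@(13, 13): e=[156,-84,0] → ·  [on edge]
    (7,7)@(15, 15): e=[180,-108,0] → ·  [on edge]
    (8,8)@(17, 17): e=[204,-132,0] → ·  [on edge]
  covered (12 px):
    # # · · · · · · ·
    · # # # # · · · ·
    · · # # # # # # ·
    · · · · · · · · ·
    · · · · · · · · ·
    · · · · · · · · ·
    · · · · · · · · ·
    · · · · · · · · ·
    · · · · · · · · ·
T1:
  2·area = 14  (B↔C swapped to make it positive)
  edge (14, 14)→(9, 0): d=(-5,-14) inclusive
  edge (9, 0)→(10, 0): d=(1,0) inclusive
  edge (10, 0)→(14, 14): d=(4,14) inclusive
    (5,2)@(11, 5): e=[3,5,6] → #
    (6,2)@(13, 5): e=[31,5,-22] → ·
    (5,3)@(11, 7): e=[-7,7,14] → ·
    (6,5)@(13, 11): e=[1,11,2] → #
    (7,5)@(15, 11): e=[29,11,-26] → ·
    (6,6)@(13, 13): e=[-9,13,10] → ·
  covered (2 px):
    · · · · · · · · ·
    · · · · · · · · ·
    · · · · · # · · ·
    · · · · · · · · ·
    · · · · · · · · ·
    · · · · · · # · ·
    · · · · · · · · ·
    · · · · · · · · ·
    · · · · · · · · ·
T2:
  2·area = 32  (B↔C swapped to make it positive)
  edge (2, 2)→(10, 2): d=(8,0) inclusive
  edge (10, 2)→(16, 6): d=(6,4) inclusive
  edge (16, 6)→(2, 2): d=(-14,-4) inclusive
    (3,1)@(7, 3): e=[8,18,6] → #
    (4,1)@(9, 3): e=[8,10,14] → #
    (5,1)@(11, 3): e=[8,2,22] → #
    (6,1)@(13, 3): e=[8,-6,30] → ·
    (3,2)@(7, 5): e=[24,30,-22] → ·
    (4,2)@(9, 5): e=[24,22,-14] → ·
    (5,2)@(11, 5): e=[24,14,-6] → ·
    (6,2)@(13, 5): e=[24,6,2] → #
    (7,2)@(15, 5): e=[24,-2,10] → ·
    (6,3)@(13, 7): e=[40,18,-26] → ·
  covered (4 px):
    · · · · · · · · ·
    · · · # # # · · ·
    · · · · · · # · ·
    · · · · · · · · ·
    · · · · · · · · ·
    · · · · · · · · ·
    · · · · · · · · ·
    · · · · · · · · ·
    · · · · · · · · ·
T3:
  2·area = 80
  edge (10, 12)→(0, 7): d=(-10,-5) inclusive
  edge (0, 7)→(10, 4): d=(10,-3) inclusive
  edge (10, 4)→(10, 12): d=(0,8) inclusive
    (3,2)@(7, 5): e=[55,1,24] → #
    (4,2)@(9, 5): e=[65,7,8] → #
    (5,2)@(11, 5): e=[75,13,-8] → ·
    (0,3)@(1, 7): e=[5,3,72] → #
    (1,3)@(3, 7): e=[15,9,56] → #
    (2,3)@(5, 7): e=[25,15,40] → #
    (5,3)@(11, 7): e=[55,33,-8] → ·
    (0,4)@(1, 9): e=[-15,23,72] → ·
    (1,4)@(3, 9): e=[-5,29,56] → ·
    (2,4)@(5, 9): e=[5,35,40] → #
    (5,4)@(11, 9): e=[35,53,-8] → ·
    (2,5)@(5, 11): e=[-15,55,40] → ·
  covered (11 px):
    · · · · · · · · ·
    · · · · · · · · ·
    · · · # # · · · ·
    # # # # # · · · ·
    · · # # # · · · ·
    · · · · # · · · ·
    · · · · · · · · ·
    · · · · · · · · ·
    · · · · · · · · ·
T4:
  2·area = 120  (B↔C swapped to make it positive)
  edge (2, 8)→(0, 0): d=(-2,-8) inclusive
  edge (0, 0)→(16, 4): d=(16,4) inclusive
  edge (16, 4)→(2, 8): d=(-14,4) inclusive
    (0,0)@(1, 1): e=[6,12,102] → #
    (1,0)@(3, 1): e=[22,4,94] → #
    (2,0)@(5, 1): e=[38,-4,86] → ·
    (0,1)@(1, 3): e=[2,44,74] → #
    (2,1)@(5, 3): e=[34,28,58] → #
    (3,1)@(7, 3): e=[50,20,50] → #
    (4,1)@(9, 3): e=[66,12,42] → #
    (5,1)@(11, 3): e=[82,4,34] → #
    (6,1)@(13, 3): e=[98,-4,26] → ·
    (0,2)@(1, 5): e=[-2,76,46] → ·
    (1,2)@(3, 5): e=[14,68,38] → #
    (6,2)@(13, 5): e=[94,28,-2] → ·
  covered (15 px):
    # # · · · · · · ·
    # # # # # # · · ·
    · # # # # # · · ·
    · # # · · · · · ·
    · · · · · · · · ·
    · · · · · · · · ·
    · · · · · · · · ·
    · · · · · · · · ·
    · · · · · · · · ·

Answer: 44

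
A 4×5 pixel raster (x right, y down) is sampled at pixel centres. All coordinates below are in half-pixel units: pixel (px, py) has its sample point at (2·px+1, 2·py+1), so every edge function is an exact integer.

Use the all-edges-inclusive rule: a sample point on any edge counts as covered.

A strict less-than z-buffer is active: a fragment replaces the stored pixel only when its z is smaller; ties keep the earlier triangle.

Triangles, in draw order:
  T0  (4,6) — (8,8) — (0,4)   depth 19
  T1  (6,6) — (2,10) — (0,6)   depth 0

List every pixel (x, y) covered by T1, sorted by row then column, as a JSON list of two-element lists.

T0:
  degenerate (2·area = 0) — covers nothing
T1:
  2·area = 24
  edge (6, 6)→(2, 10): d=(-4,4) inclusive
  edge (2, 10)→(0, 6): d=(-2,-4) inclusive
  edge (0, 6)→(6, 6): d=(6,0) inclusive
    (3,2)@(7, 5): e=[0,30,-6] → ·  [on edge]
    (0,3)@(1, 7): e=[16,2,6] → #
    (1,3)@(3, 7): e=[8,10,6] → #
    (2,3)@(5, 7): e=[0,18,6] → #  [on edge]
    (3,3)@(7, 7): e=[-8,26,6] → ·
    (0,4)@(1, 9): e=[8,-2,18] → ·
    (1,4)@(3, 9): e=[0,6,18] → #  [on edge]
    (2,4)@(5, 9): e=[-8,14,18] → ·
  covered (4 px):
    · · · ·
    · · · ·
    · · · ·
    # # # ·
    · # · ·

Final: [[0,3],[1,3],[2,3],[1,4]]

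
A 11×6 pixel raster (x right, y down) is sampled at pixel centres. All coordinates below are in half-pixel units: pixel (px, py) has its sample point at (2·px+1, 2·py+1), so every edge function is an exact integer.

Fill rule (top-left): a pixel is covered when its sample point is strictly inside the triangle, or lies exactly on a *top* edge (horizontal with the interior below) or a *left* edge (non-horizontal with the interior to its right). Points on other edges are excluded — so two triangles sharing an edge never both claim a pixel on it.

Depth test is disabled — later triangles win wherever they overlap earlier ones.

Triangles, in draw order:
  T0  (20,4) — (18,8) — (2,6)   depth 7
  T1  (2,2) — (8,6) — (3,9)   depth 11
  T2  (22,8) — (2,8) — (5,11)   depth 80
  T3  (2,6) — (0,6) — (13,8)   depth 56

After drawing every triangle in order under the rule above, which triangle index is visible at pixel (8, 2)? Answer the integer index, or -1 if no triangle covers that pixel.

T0:
  2·area = 68
  edge (20, 4)→(18, 8): d=(-2,4) right/bottom  bias=-1
  edge (18, 8)→(2, 6): d=(-16,-2) top-left  bias=+0
  edge (2, 6)→(20, 4): d=(18,-2) top-left  bias=+0
    (5,2)@(11, 5): e=[34,34,0] → X  [on edge]
    (6,2)@(13, 5): e=[26,38,4] → X
    (7,2)@(15, 5): e=[18,42,8] → X
    (8,2)@(17, 5): e=[10,46,12] → X
    (9,2)@(19, 5): e=[2,50,16] → X
    (10,2)@(21, 5): e=[-6,54,20] → .
    (5,3)@(11, 7): e=[30,2,36] → X
    (9,3)@(19, 7): e=[-2,18,52] → .
    (5,4)@(11, 9): e=[26,-30,72] → .
    (6,4)@(13, 9): e=[18,-26,76] → .
    (7,4)@(15, 9): e=[10,-22,80] → .
    (8,4)@(17, 9): e=[2,-18,84] → .
  covered (9 px):
    . . . . . . . . . . .
    . . . . . . . . . . .
    . . . . . X X X X X .
    . . . . . X X X X . .
    . . . . . . . . . . .
    . . . . . . . . . . .
T1:
  2·area = 38
  edge (2, 2)→(8, 6): d=(6,4) right/bottom  bias=-1
  edge (8, 6)→(3, 9): d=(-5,3) right/bottom  bias=-1
  edge (3, 9)→(2, 2): d=(-1,-7) top-left  bias=+0
    (1,1)@(3, 3): e=[2,30,6] → X
    (2,1)@(5, 3): e=[-6,24,20] → .
    (6,1)@(13, 3): e=[-38,0,76] → .  [on edge]
    (1,2)@(3, 5): e=[14,20,4] → X
    (2,2)@(5, 5): e=[6,14,18] → X
    (3,2)@(7, 5): e=[-2,8,32] → .
    (1,3)@(3, 7): e=[26,10,2] → X
    (3,3)@(7, 7): e=[10,-2,30] → .
    (1,4)@(3, 9): e=[38,0,0] → .  [on edge]
    (2,4)@(5, 9): e=[30,-6,14] → .
  covered (5 px):
    . . . . . . . . . . .
    . X . . . . . . . . .
    . X X . . . . . . . .
    . X X . . . . . . . .
    . . . . . . . . . . .
    . . . . . . . . . . .
T2:
  2·area = 60  (B↔C swapped to make it positive)
  edge (22, 8)→(5, 11): d=(-17,3) right/bottom  bias=-1
  edge (5, 11)→(2, 8): d=(-3,-3) top-left  bias=+0
  edge (2, 8)→(22, 8): d=(20,0) top-left  bias=+0
    (0,3)@(1, 7): e=[80,0,-20] → .  [on edge]
    (1,4)@(3, 9): e=[40,0,20] → X  [on edge]
    (2,4)@(5, 9): e=[34,6,20] → X
    (3,4)@(7, 9): e=[28,12,20] → X
    (4,4)@(9, 9): e=[22,18,20] → X
    (5,4)@(11, 9): e=[16,24,20] → X
    (6,4)@(13, 9): e=[10,30,20] → X
    (7,4)@(15, 9): e=[4,36,20] → X
    (8,4)@(17, 9): e=[-2,42,20] → .
    (1,5)@(3, 11): e=[6,-6,60] → .
    (2,5)@(5, 11): e=[0,0,60] → .  [on edge]
    (3,5)@(7, 11): e=[-6,6,60] → .
  covered (7 px):
    . . . . . . . . . . .
    . . . . . . . . . . .
    . . . . . . . . . . .
    . . . . . . . . . . .
    . X X X X X X X . . .
    . . . . . . . . . . .
T3:
  2·area = 4  (B↔C swapped to make it positive)
  edge (2, 6)→(13, 8): d=(11,2) right/bottom  bias=-1
  edge (13, 8)→(0, 6): d=(-13,-2) top-left  bias=+0
  edge (0, 6)→(2, 6): d=(2,0) top-left  bias=+0
    (3,3)@(7, 7): e=[1,1,2] → X
    (4,3)@(9, 7): e=[-3,5,2] → .
    (3,4)@(7, 9): e=[23,-25,6] → .
  covered (1 px):
    . . . . . . . . . . .
    . . . . . . . . . . .
    . . . . . . . . . . .
    . . . X . . . . . . .
    . . . . . . . . . . .
    . . . . . . . . . . .

Z-buffer (winner per pixel, '.' = empty):
  . . . . . . . . . . .
  . 1 . . . . . . . . .
  . 1 1 . . 0 0 0 0 0 .
  . 1 1 3 . 0 0 0 0 . .
  . 2 2 2 2 2 2 2 . . .
  . . . . . . . . . . .

Answer: 0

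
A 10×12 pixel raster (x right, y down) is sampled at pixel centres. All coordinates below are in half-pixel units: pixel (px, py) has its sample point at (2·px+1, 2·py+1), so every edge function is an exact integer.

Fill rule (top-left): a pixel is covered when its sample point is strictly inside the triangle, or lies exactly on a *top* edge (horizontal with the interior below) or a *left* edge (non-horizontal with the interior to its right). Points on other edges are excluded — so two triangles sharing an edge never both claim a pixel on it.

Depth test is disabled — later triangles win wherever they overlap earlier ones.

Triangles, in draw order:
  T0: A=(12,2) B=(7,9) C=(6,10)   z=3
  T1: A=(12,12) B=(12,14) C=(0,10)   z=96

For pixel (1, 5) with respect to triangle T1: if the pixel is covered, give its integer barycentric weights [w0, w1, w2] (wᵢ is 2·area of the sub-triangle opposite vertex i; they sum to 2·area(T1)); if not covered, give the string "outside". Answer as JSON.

T0:
  2·area = 2
  edge (12, 2)→(7, 9): d=(-5,7) right/bottom  bias=-1
  edge (7, 9)→(6, 10): d=(-1,1) right/bottom  bias=-1
  edge (6, 10)→(12, 2): d=(6,-8) top-left  bias=+0
    (7,0)@(15, 1): e=[-16,0,18] → .  [on edge]
    (6,1)@(13, 3): e=[-12,0,14] → .  [on edge]
    (5,2)@(11, 5): e=[-8,0,10] → .  [on edge]
    (4,3)@(9, 7): e=[-4,0,6] → .  [on edge]
    (3,4)@(7, 9): e=[0,0,2] → .  [on edge]
    (2,5)@(5, 11): e=[4,0,-2] → .  [on edge]
    (1,6)@(3, 13): e=[8,0,-6] → .  [on edge]
    (0,7)@(1, 15): e=[12,0,-10] → .  [on edge]
  covered (0 px):
    . . . . . . . . . .
    . . . . . . . . . .
    . . . . . . . . . .
    . . . . . . . . . .
    . . . . . . . . . .
    . . . . . . . . . .
    . . . . . . . . . .
    . . . . . . . . . .
    . . . . . . . . . .
    . . . . . . . . . .
    . . . . . . . . . .
    . . . . . . . . . .
T1:
  2·area = 24
  edge (12, 12)→(12, 14): d=(0,2) right/bottom  bias=-1
  edge (12, 14)→(0, 10): d=(-12,-4) top-left  bias=+0
  edge (0, 10)→(12, 12): d=(12,2) right/bottom  bias=-1
    (1,5)@(3, 11): e=[18,0,6] → X  [on edge]
    (2,5)@(5, 11): e=[14,8,2] → X
    (3,5)@(7, 11): e=[10,16,-2] → .
    (1,6)@(3, 13): e=[18,-24,30] → .
    (2,6)@(5, 13): e=[14,-16,26] → .
    (4,6)@(9, 13): e=[6,0,18] → X  [on edge]
    (5,6)@(11, 13): e=[2,8,14] → X
    (6,6)@(13, 13): e=[-2,16,10] → .
    (4,7)@(9, 15): e=[6,-24,42] → .
    (5,7)@(11, 15): e=[2,-16,38] → .
    (7,7)@(15, 15): e=[-6,0,30] → .  [on edge]
  covered (4 px):
    . . . . . . . . . .
    . . . . . . . . . .
    . . . . . . . . . .
    . . . . . . . . . .
    . . . . . . . . . .
    . X X . . . . . . .
    . . . . X X . . . .
    . . . . . . . . . .
    . . . . . . . . . .
    . . . . . . . . . .
    . . . . . . . . . .
    . . . . . . . . . .

Answer: [0,6,18]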